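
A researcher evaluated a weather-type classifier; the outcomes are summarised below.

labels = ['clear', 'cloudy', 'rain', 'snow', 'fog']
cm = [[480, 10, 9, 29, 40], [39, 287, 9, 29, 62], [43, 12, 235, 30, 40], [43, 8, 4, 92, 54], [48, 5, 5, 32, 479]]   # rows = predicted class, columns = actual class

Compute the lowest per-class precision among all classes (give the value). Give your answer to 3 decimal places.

0.458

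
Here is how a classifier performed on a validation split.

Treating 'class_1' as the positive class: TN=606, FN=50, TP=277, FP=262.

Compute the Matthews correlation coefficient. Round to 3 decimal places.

0.489

MCC = (TP·TN − FP·FN) / √((TP+FP)(TP+FN)(TN+FP)(TN+FN))
Numerator = 277·606 − 262·50 = 154762
Denominator = √(539·327·868·656) = √100359868224 = 316796.2566
MCC = 154762 / 316796.2566 = 0.489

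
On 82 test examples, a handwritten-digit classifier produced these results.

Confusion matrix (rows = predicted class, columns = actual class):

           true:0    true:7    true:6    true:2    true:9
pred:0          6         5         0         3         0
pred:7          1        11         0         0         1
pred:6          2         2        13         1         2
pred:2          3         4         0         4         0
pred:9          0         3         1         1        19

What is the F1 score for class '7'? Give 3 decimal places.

0.579

Take TP from the diagonal, FP from the rest of the '7' prediction marginal, FN from the rest of the '7' actual marginal.
F1 score = 2·TP/(2·TP+FP+FN).
7: TP=11, FP=1+0+0+1=2, FN=5+2+4+3=14 → 22/38 = 0.5789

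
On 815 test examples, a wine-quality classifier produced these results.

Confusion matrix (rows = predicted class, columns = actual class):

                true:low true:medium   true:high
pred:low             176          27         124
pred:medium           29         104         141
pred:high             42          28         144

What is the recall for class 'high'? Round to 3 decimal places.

0.352

Treat 'high' as positive and all other classes as negative.
recall = TP/(TP+FN).
high: TP=144, FN=124+141=265 → 144/409 = 0.3521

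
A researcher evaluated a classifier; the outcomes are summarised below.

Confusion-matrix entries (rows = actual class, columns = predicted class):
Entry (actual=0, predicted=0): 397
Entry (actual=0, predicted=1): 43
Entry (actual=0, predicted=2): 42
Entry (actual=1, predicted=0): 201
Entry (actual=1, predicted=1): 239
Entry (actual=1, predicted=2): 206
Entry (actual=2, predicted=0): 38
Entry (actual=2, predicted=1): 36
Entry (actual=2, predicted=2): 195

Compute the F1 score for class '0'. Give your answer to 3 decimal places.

F1 score = 2·TP/(2·TP+FP+FN).
0: TP=397, FP=201+38=239, FN=43+42=85 → 794/1118 = 0.7102

0.710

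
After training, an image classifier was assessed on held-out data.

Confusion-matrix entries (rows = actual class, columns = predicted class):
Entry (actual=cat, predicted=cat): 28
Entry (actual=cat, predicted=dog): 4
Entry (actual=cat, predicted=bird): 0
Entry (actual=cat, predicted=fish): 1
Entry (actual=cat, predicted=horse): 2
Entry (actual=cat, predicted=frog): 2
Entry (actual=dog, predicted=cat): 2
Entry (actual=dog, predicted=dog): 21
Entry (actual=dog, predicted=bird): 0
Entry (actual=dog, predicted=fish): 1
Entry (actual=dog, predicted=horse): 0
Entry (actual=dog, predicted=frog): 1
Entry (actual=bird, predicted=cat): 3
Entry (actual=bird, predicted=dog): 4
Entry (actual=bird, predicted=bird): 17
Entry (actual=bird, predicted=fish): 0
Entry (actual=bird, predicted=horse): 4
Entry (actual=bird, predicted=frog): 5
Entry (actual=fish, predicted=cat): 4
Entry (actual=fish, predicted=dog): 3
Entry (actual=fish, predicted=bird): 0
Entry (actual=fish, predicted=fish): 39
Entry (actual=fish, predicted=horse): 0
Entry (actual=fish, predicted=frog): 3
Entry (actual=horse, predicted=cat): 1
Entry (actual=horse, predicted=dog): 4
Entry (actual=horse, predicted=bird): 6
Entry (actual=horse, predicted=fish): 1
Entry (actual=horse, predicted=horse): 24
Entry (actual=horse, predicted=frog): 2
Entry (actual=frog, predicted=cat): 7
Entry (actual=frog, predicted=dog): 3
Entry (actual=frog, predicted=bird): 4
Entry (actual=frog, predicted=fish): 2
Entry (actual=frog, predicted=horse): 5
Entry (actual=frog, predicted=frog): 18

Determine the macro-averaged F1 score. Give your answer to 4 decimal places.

0.6527

Per-class F1 score (2·TP/(2·TP+FP+FN)):
  cat: TP=28, FP=2+3+4+1+7=17, FN=4+0+1+2+2=9 → 56/82 = 0.68293
  dog: TP=21, FP=4+4+3+4+3=18, FN=2+0+1+0+1=4 → 42/64 = 0.65625
  bird: TP=17, FP=0+0+0+6+4=10, FN=3+4+0+4+5=16 → 34/60 = 0.56667
  fish: TP=39, FP=1+1+0+1+2=5, FN=4+3+0+0+3=10 → 78/93 = 0.83871
  horse: TP=24, FP=2+0+4+0+5=11, FN=1+4+6+1+2=14 → 48/73 = 0.65753
  frog: TP=18, FP=2+1+5+3+2=13, FN=7+3+4+2+5=21 → 36/70 = 0.51429
Macro-F1 score = mean = (0.68293 + 0.65625 + 0.56667 + 0.83871 + 0.65753 + 0.51429) / 6 = 0.6527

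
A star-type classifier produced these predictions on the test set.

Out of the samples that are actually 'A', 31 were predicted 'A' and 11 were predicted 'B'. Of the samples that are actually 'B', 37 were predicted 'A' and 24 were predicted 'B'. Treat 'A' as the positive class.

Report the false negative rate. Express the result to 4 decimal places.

0.2619

FNR = FN/(FN+TP) = 11/(11+31) = 0.2619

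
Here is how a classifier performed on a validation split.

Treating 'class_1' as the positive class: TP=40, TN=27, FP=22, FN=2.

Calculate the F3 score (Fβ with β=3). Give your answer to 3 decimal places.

Fβ = (1+β²)·TP / ((1+β²)·TP + β²·FN + FP), with β²=9
= 10·40 / (10·40 + 9·2 + 22) = 0.909

0.909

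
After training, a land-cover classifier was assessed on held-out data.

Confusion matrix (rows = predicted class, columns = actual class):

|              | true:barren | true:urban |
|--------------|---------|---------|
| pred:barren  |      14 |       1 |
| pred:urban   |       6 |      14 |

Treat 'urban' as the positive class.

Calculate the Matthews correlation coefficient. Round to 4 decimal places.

MCC = (TP·TN − FP·FN) / √((TP+FP)(TP+FN)(TN+FP)(TN+FN))
Numerator = 14·14 − 6·1 = 190
Denominator = √(20·15·20·15) = √90000 = 300.0000
MCC = 190 / 300.0000 = 0.6333

0.6333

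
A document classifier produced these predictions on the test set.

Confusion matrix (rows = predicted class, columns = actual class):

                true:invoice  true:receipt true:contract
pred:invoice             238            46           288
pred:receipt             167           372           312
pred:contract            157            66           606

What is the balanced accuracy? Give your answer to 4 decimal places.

0.5649

Balanced accuracy = mean of per-class recall.
  invoice: recall = 238/562 = 0.42349
  receipt: recall = 372/484 = 0.76860
  contract: recall = 606/1206 = 0.50249
Mean = (0.42349 + 0.76860 + 0.50249) / 3 = 0.5649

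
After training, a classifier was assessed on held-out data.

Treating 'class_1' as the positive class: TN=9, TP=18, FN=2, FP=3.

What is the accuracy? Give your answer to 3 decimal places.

Accuracy = (TP+TN)/N = (18+9)/32 = 0.844

0.844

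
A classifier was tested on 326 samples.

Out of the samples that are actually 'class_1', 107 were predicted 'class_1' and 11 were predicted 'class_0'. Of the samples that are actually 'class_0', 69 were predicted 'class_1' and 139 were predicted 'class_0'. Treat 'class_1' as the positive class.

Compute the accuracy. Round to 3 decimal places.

Accuracy = (TP+TN)/N = (107+139)/326 = 0.755

0.755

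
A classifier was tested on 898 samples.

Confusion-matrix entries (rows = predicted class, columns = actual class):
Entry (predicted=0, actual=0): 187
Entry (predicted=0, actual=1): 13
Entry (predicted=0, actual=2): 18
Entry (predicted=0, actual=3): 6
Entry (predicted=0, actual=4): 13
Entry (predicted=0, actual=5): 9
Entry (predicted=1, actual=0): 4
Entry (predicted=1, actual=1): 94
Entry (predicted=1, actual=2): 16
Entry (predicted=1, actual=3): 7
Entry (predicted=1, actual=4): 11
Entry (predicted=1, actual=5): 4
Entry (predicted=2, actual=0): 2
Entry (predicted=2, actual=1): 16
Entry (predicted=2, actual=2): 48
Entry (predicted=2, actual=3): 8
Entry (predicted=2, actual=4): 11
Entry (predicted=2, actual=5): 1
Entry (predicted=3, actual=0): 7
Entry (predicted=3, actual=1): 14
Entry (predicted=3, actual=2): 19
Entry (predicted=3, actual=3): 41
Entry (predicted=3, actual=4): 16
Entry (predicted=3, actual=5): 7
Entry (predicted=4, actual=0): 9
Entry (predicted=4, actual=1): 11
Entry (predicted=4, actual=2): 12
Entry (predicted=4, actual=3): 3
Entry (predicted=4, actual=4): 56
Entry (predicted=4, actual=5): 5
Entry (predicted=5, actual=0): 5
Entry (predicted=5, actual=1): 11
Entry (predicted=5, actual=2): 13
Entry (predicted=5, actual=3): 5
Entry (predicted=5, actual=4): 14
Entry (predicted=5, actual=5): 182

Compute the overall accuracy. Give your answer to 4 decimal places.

Accuracy = trace / total = (187+94+48+41+56+182=608) / 898 = 608/898 = 0.6771

0.6771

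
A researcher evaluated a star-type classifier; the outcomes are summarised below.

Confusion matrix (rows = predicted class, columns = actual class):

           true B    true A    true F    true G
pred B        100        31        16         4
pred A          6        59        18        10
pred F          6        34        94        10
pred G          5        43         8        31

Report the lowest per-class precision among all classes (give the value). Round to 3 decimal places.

Per-class precision (TP/(TP+FP)):
  B: TP=100, FP=31+16+4=51 → 100/151 = 0.6623
  A: TP=59, FP=6+18+10=34 → 59/93 = 0.6344
  F: TP=94, FP=6+34+10=50 → 94/144 = 0.6528
  G: TP=31, FP=5+43+8=56 → 31/87 = 0.3563
Lowest is class 'G' with precision = 0.356.

0.356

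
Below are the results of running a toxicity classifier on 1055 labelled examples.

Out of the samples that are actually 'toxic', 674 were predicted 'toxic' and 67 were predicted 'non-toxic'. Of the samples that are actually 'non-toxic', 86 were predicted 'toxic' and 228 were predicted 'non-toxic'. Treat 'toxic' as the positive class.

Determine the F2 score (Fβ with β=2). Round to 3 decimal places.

Fβ = (1+β²)·TP / ((1+β²)·TP + β²·FN + FP), with β²=4
= 5·674 / (5·674 + 4·67 + 86) = 0.905

0.905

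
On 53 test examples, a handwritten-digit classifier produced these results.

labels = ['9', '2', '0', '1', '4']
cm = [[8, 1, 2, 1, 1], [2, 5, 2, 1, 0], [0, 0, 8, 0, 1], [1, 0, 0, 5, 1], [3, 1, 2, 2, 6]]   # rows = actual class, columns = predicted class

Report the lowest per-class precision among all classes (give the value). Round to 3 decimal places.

0.556

Per-class precision (TP/(TP+FP)):
  9: TP=8, FP=2+0+1+3=6 → 8/14 = 0.5714
  2: TP=5, FP=1+0+0+1=2 → 5/7 = 0.7143
  0: TP=8, FP=2+2+0+2=6 → 8/14 = 0.5714
  1: TP=5, FP=1+1+0+2=4 → 5/9 = 0.5556
  4: TP=6, FP=1+0+1+1=3 → 6/9 = 0.6667
Lowest is class '1' with precision = 0.556.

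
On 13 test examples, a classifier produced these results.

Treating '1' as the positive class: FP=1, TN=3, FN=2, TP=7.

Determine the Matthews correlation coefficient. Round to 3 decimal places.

0.501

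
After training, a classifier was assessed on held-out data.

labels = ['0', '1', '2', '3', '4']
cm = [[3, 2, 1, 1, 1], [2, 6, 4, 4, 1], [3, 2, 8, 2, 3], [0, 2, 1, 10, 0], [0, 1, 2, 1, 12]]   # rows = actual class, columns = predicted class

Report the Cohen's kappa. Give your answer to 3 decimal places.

Observed agreement pₒ = trace/N = 39/72 = 0.5417
Expected agreement pₑ = Σ (rowᵢ·colᵢ)/N² = (8·8 + 17·13 + 18·16 + 13·18 + 16·17)/72² = 0.2081
κ = (pₒ − pₑ)/(1 − pₑ) = (0.5417 − 0.2081)/(1 − 0.2081) = 0.421

0.421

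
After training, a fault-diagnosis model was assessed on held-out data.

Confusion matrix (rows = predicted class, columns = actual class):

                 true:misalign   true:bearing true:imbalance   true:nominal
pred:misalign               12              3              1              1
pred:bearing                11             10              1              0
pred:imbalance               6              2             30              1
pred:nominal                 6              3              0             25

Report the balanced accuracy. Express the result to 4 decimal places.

0.6905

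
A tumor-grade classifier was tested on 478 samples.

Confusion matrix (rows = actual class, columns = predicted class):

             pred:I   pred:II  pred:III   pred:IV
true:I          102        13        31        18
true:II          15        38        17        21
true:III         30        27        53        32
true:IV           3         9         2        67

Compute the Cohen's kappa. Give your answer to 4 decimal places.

0.3876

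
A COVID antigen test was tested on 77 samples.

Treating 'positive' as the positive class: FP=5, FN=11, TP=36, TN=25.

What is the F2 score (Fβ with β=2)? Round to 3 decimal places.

0.786

Fβ = (1+β²)·TP / ((1+β²)·TP + β²·FN + FP), with β²=4
= 5·36 / (5·36 + 4·11 + 5) = 0.786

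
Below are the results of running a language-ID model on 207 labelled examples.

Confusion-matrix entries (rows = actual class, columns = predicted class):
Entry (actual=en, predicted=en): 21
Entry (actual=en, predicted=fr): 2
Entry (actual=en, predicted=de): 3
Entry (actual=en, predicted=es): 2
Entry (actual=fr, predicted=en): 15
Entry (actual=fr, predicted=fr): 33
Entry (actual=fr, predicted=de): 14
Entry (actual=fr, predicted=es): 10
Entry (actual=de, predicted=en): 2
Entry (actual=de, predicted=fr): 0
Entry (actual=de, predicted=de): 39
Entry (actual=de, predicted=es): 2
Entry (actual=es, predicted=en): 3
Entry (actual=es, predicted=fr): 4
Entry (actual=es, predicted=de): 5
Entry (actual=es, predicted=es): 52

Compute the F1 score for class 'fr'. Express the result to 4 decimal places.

Take TP from the diagonal, FP from the rest of the 'fr' prediction marginal, FN from the rest of the 'fr' actual marginal.
F1 score = 2·TP/(2·TP+FP+FN).
fr: TP=33, FP=2+0+4=6, FN=15+14+10=39 → 66/111 = 0.59459

0.5946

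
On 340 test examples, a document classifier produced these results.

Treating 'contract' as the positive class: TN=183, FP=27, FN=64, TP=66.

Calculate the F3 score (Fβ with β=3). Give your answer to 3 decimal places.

0.523

Fβ = (1+β²)·TP / ((1+β²)·TP + β²·FN + FP), with β²=9
= 10·66 / (10·66 + 9·64 + 27) = 0.523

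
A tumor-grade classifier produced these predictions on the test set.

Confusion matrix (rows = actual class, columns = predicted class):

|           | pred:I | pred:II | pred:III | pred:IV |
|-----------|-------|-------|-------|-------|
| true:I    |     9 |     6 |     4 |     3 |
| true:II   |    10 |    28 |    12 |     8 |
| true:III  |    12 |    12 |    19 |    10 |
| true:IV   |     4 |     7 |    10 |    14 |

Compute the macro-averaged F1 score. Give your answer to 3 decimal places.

0.402

Per-class F1 score (2·TP/(2·TP+FP+FN)):
  I: TP=9, FP=10+12+4=26, FN=6+4+3=13 → 18/57 = 0.3158
  II: TP=28, FP=6+12+7=25, FN=10+12+8=30 → 56/111 = 0.5045
  III: TP=19, FP=4+12+10=26, FN=12+12+10=34 → 38/98 = 0.3878
  IV: TP=14, FP=3+8+10=21, FN=4+7+10=21 → 28/70 = 0.4000
Macro-F1 score = mean = (0.3158 + 0.5045 + 0.3878 + 0.4000) / 4 = 0.402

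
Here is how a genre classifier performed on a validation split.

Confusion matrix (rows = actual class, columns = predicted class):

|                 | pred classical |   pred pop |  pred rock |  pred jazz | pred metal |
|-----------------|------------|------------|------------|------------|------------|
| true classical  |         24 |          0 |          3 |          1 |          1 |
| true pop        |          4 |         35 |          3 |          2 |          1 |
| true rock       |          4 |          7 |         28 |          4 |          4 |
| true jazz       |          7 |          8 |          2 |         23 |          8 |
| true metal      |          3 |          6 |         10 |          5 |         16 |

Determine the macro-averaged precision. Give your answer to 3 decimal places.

0.599

Per-class precision (TP/(TP+FP)):
  classical: TP=24, FP=4+4+7+3=18 → 24/42 = 0.5714
  pop: TP=35, FP=0+7+8+6=21 → 35/56 = 0.6250
  rock: TP=28, FP=3+3+2+10=18 → 28/46 = 0.6087
  jazz: TP=23, FP=1+2+4+5=12 → 23/35 = 0.6571
  metal: TP=16, FP=1+1+4+8=14 → 16/30 = 0.5333
Macro-precision = mean = (0.5714 + 0.6250 + 0.6087 + 0.6571 + 0.5333) / 5 = 0.599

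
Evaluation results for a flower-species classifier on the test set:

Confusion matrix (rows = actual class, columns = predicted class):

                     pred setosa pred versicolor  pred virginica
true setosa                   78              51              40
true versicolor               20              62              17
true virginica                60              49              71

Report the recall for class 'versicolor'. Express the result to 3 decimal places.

Treat 'versicolor' as positive and all other classes as negative.
recall = TP/(TP+FN).
versicolor: TP=62, FN=20+17=37 → 62/99 = 0.6263

0.626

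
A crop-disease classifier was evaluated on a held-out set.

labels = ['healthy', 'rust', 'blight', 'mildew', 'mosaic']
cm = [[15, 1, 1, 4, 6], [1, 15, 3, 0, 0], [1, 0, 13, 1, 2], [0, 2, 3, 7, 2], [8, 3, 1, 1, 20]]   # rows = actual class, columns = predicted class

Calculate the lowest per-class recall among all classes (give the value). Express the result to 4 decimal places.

Per-class recall (TP/(TP+FN)):
  healthy: TP=15, FN=1+1+4+6=12 → 15/27 = 0.55556
  rust: TP=15, FN=1+3+0+0=4 → 15/19 = 0.78947
  blight: TP=13, FN=1+0+1+2=4 → 13/17 = 0.76471
  mildew: TP=7, FN=0+2+3+2=7 → 7/14 = 0.50000
  mosaic: TP=20, FN=8+3+1+1=13 → 20/33 = 0.60606
Lowest is class 'mildew' with recall = 0.5000.

0.5000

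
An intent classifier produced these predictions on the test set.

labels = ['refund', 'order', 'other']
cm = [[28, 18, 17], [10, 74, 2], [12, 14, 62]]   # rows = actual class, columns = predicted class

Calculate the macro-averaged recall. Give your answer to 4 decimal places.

0.6698

Per-class recall (TP/(TP+FN)):
  refund: TP=28, FN=18+17=35 → 28/63 = 0.44444
  order: TP=74, FN=10+2=12 → 74/86 = 0.86047
  other: TP=62, FN=12+14=26 → 62/88 = 0.70455
Macro-recall = mean = (0.44444 + 0.86047 + 0.70455) / 3 = 0.6698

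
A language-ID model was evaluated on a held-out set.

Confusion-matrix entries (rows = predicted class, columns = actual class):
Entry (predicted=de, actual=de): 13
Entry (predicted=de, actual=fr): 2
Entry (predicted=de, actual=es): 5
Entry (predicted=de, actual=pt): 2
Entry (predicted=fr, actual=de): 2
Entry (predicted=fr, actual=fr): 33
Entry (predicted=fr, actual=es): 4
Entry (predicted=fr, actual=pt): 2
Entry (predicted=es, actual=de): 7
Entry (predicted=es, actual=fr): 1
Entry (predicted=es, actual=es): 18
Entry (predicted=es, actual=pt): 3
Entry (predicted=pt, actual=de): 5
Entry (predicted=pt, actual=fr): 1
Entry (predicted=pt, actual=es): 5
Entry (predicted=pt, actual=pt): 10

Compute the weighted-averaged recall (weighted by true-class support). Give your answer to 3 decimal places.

0.655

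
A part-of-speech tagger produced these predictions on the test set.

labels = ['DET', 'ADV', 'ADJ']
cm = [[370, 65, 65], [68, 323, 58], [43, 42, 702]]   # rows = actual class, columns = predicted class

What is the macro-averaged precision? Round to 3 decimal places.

0.790

Per-class precision (TP/(TP+FP)):
  DET: TP=370, FP=68+43=111 → 370/481 = 0.7692
  ADV: TP=323, FP=65+42=107 → 323/430 = 0.7512
  ADJ: TP=702, FP=65+58=123 → 702/825 = 0.8509
Macro-precision = mean = (0.7692 + 0.7512 + 0.8509) / 3 = 0.790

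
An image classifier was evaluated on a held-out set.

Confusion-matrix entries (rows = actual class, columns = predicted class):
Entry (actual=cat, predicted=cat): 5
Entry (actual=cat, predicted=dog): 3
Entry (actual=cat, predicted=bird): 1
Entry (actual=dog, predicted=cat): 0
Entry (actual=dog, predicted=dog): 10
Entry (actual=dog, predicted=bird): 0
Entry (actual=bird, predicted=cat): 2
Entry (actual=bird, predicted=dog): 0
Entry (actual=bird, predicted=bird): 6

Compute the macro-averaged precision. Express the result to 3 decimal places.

0.780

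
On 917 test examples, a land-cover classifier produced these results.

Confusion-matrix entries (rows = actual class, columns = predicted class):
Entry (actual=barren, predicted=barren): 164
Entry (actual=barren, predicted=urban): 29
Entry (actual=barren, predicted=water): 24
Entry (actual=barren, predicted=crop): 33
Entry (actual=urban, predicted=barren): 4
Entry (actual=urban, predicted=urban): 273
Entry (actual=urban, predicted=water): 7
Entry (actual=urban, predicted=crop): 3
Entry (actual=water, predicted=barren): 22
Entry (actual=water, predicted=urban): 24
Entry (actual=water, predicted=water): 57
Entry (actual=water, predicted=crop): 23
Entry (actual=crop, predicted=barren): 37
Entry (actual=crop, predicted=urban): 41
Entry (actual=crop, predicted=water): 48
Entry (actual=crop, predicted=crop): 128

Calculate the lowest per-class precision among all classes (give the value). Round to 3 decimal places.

Per-class precision (TP/(TP+FP)):
  barren: TP=164, FP=4+22+37=63 → 164/227 = 0.7225
  urban: TP=273, FP=29+24+41=94 → 273/367 = 0.7439
  water: TP=57, FP=24+7+48=79 → 57/136 = 0.4191
  crop: TP=128, FP=33+3+23=59 → 128/187 = 0.6845
Lowest is class 'water' with precision = 0.419.

0.419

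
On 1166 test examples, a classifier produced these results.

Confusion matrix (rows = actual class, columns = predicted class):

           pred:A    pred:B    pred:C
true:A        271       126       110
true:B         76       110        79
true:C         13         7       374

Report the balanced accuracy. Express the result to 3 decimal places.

Balanced accuracy = mean of per-class recall.
  A: recall = 271/507 = 0.5345
  B: recall = 110/265 = 0.4151
  C: recall = 374/394 = 0.9492
Mean = (0.5345 + 0.4151 + 0.9492) / 3 = 0.633

0.633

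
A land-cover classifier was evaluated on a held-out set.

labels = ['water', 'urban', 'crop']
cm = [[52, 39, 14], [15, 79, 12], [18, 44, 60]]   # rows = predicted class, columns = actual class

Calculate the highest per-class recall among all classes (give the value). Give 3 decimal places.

0.698

Per-class recall (TP/(TP+FN)):
  water: TP=52, FN=15+18=33 → 52/85 = 0.6118
  urban: TP=79, FN=39+44=83 → 79/162 = 0.4877
  crop: TP=60, FN=14+12=26 → 60/86 = 0.6977
Highest is class 'crop' with recall = 0.698.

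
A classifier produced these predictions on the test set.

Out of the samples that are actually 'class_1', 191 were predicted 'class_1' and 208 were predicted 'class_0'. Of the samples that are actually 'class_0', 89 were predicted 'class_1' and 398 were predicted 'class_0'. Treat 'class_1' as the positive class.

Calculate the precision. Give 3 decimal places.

0.682

Precision = TP/(TP+FP) = 191/(191+89) = 191/280 = 0.682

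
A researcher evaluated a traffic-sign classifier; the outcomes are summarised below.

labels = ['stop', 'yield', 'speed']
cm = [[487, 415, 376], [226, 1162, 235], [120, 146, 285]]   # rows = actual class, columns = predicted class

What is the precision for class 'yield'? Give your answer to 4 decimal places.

0.6744

Take TP from the diagonal, FP from the rest of the 'yield' prediction marginal, FN from the rest of the 'yield' actual marginal.
precision = TP/(TP+FP).
yield: TP=1162, FP=415+146=561 → 1162/1723 = 0.67441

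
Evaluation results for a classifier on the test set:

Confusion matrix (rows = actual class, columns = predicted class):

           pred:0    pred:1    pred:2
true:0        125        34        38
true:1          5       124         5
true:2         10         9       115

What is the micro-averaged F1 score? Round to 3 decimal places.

0.783

Micro-averaging pools counts across classes: ΣTP=364, ΣFP=101, ΣFN=101.
Micro-F1 score = 2·TP/(2·TP+FP+FN) on pooled counts = 0.783 (equals overall accuracy in single-label multiclass).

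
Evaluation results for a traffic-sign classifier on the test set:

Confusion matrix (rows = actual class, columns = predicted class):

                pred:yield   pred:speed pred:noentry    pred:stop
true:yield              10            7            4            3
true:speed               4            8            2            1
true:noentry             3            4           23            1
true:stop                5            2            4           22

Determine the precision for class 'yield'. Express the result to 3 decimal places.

Take TP from the diagonal, FP from the rest of the 'yield' prediction marginal, FN from the rest of the 'yield' actual marginal.
precision = TP/(TP+FP).
yield: TP=10, FP=4+3+5=12 → 10/22 = 0.4545

0.455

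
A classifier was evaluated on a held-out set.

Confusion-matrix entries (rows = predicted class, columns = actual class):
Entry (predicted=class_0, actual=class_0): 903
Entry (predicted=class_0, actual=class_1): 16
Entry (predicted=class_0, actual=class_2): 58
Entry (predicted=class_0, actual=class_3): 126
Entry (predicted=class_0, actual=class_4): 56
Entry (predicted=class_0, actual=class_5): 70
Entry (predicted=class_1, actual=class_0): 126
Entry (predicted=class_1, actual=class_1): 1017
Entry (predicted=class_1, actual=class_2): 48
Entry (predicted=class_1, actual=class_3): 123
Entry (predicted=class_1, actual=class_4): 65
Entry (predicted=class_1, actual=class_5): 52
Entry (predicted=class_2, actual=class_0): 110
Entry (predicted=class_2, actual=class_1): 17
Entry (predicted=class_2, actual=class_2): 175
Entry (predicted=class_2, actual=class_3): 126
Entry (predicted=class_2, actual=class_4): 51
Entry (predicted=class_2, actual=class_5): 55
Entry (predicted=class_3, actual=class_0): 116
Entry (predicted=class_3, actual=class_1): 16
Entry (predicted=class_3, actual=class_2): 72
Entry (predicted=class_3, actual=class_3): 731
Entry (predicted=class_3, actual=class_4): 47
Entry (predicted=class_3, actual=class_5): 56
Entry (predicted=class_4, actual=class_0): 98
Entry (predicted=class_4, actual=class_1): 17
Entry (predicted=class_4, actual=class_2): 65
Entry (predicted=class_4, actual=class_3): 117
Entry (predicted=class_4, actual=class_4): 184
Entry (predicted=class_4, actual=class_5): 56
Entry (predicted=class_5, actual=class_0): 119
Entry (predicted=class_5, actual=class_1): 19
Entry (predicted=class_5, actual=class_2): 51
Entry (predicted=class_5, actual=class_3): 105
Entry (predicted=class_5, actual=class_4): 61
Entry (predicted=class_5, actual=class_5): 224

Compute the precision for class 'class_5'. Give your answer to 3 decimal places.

0.387

Take TP from the diagonal, FP from the rest of the 'class_5' prediction marginal, FN from the rest of the 'class_5' actual marginal.
precision = TP/(TP+FP).
class_5: TP=224, FP=119+19+51+105+61=355 → 224/579 = 0.3869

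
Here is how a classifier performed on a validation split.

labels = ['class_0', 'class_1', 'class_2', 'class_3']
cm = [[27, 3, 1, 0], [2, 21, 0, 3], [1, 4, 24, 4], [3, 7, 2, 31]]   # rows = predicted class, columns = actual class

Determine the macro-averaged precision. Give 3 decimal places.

0.782

Per-class precision (TP/(TP+FP)):
  class_0: TP=27, FP=3+1+0=4 → 27/31 = 0.8710
  class_1: TP=21, FP=2+0+3=5 → 21/26 = 0.8077
  class_2: TP=24, FP=1+4+4=9 → 24/33 = 0.7273
  class_3: TP=31, FP=3+7+2=12 → 31/43 = 0.7209
Macro-precision = mean = (0.8710 + 0.8077 + 0.7273 + 0.7209) / 4 = 0.782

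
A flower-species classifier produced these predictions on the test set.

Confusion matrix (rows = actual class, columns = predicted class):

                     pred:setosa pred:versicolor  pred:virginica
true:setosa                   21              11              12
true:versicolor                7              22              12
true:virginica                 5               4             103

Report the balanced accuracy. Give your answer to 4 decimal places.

Balanced accuracy = mean of per-class recall.
  setosa: recall = 21/44 = 0.47727
  versicolor: recall = 22/41 = 0.53659
  virginica: recall = 103/112 = 0.91964
Mean = (0.47727 + 0.53659 + 0.91964) / 3 = 0.6445

0.6445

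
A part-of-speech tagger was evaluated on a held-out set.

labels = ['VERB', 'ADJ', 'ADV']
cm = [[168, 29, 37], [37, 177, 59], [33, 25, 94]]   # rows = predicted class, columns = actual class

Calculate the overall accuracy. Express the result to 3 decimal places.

0.666

Accuracy = trace / total = (168+177+94=439) / 659 = 439/659 = 0.666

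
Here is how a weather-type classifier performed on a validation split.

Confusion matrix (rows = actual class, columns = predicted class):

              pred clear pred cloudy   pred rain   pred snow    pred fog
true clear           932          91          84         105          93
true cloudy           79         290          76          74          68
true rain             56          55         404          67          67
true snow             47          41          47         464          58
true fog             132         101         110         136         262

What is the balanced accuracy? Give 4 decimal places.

Balanced accuracy = mean of per-class recall.
  clear: recall = 932/1305 = 0.71418
  cloudy: recall = 290/587 = 0.49404
  rain: recall = 404/649 = 0.62250
  snow: recall = 464/657 = 0.70624
  fog: recall = 262/741 = 0.35358
Mean = (0.71418 + 0.49404 + 0.62250 + 0.70624 + 0.35358) / 5 = 0.5781

0.5781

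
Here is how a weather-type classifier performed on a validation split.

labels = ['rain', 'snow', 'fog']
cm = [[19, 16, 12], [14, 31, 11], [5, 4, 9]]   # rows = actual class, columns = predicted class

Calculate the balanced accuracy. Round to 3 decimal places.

Balanced accuracy = mean of per-class recall.
  rain: recall = 19/47 = 0.4043
  snow: recall = 31/56 = 0.5536
  fog: recall = 9/18 = 0.5000
Mean = (0.4043 + 0.5536 + 0.5000) / 3 = 0.486

0.486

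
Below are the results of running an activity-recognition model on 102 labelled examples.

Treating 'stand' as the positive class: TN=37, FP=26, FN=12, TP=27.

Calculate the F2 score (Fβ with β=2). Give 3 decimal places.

Fβ = (1+β²)·TP / ((1+β²)·TP + β²·FN + FP), with β²=4
= 5·27 / (5·27 + 4·12 + 26) = 0.646

0.646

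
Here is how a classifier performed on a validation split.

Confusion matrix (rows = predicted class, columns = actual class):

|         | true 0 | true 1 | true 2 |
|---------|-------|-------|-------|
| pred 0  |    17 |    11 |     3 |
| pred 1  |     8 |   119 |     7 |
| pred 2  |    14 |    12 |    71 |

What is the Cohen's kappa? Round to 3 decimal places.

0.645

Observed agreement pₒ = trace/N = 207/262 = 0.7901
Expected agreement pₑ = Σ (rowᵢ·colᵢ)/N² = (39·31 + 142·134 + 81·97)/262² = 0.4093
κ = (pₒ − pₑ)/(1 − pₑ) = (0.7901 − 0.4093)/(1 − 0.4093) = 0.645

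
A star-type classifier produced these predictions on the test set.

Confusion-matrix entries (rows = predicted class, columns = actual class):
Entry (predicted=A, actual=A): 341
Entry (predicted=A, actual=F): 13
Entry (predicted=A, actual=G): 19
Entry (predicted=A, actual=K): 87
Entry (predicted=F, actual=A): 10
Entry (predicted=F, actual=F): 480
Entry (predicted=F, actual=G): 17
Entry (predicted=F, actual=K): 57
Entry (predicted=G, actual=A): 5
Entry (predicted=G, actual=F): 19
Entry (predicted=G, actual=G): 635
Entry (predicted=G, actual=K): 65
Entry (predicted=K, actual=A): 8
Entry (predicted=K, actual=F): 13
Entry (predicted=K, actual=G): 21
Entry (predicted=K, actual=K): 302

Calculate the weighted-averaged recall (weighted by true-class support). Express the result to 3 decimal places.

0.840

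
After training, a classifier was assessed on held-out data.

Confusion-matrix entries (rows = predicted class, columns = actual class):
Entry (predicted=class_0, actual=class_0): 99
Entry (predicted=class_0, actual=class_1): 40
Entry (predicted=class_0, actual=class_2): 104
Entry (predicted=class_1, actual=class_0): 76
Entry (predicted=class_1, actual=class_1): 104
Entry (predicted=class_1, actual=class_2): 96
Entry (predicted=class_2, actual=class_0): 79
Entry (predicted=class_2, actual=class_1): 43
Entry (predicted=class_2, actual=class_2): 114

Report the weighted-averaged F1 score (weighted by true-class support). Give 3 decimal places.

Per-class F1 score (2·TP/(2·TP+FP+FN)):
  class_0: TP=99, FP=40+104=144, FN=76+79=155 → 198/497 = 0.3984
  class_1: TP=104, FP=76+96=172, FN=40+43=83 → 208/463 = 0.4492
  class_2: TP=114, FP=79+43=122, FN=104+96=200 → 228/550 = 0.4145
Weighted-F1 score = Σ (supportᵢ/N)·F1 scoreᵢ with N=755: (254/755)·0.3984 + (187/755)·0.4492 + (314/755)·0.4145 = 0.418

0.418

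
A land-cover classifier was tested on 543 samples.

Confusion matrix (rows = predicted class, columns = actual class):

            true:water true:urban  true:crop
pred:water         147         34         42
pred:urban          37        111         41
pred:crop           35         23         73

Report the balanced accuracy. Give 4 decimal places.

Balanced accuracy = mean of per-class recall.
  water: recall = 147/219 = 0.67123
  urban: recall = 111/168 = 0.66071
  crop: recall = 73/156 = 0.46795
Mean = (0.67123 + 0.66071 + 0.46795) / 3 = 0.6000

0.6000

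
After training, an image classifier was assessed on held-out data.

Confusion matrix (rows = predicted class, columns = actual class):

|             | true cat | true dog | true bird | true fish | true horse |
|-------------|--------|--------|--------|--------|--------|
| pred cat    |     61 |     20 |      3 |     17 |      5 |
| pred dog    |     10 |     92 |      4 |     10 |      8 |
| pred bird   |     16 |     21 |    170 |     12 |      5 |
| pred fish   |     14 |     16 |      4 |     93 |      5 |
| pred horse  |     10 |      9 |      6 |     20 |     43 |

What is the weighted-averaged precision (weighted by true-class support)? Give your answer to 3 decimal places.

Per-class precision (TP/(TP+FP)):
  cat: TP=61, FP=20+3+17+5=45 → 61/106 = 0.5755
  dog: TP=92, FP=10+4+10+8=32 → 92/124 = 0.7419
  bird: TP=170, FP=16+21+12+5=54 → 170/224 = 0.7589
  fish: TP=93, FP=14+16+4+5=39 → 93/132 = 0.7045
  horse: TP=43, FP=10+9+6+20=45 → 43/88 = 0.4886
Weighted-precision = Σ (supportᵢ/N)·precisionᵢ with N=674: (111/674)·0.5755 + (158/674)·0.7419 + (187/674)·0.7589 + (152/674)·0.7045 + (66/674)·0.4886 = 0.686

0.686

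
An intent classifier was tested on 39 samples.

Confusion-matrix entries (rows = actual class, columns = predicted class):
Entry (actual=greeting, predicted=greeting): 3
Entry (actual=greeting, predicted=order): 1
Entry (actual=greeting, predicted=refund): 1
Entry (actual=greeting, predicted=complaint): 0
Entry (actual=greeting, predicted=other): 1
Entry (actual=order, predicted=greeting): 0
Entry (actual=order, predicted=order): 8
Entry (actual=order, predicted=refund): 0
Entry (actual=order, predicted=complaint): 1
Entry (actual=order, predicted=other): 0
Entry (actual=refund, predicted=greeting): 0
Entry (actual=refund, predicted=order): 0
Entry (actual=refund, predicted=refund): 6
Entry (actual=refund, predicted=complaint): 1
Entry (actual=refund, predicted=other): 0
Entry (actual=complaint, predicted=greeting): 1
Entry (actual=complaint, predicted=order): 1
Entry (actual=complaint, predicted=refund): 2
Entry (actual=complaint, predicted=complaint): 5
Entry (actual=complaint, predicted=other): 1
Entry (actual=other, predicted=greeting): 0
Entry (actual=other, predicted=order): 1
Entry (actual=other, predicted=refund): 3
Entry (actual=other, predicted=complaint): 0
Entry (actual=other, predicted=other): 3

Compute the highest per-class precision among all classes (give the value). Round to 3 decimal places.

Per-class precision (TP/(TP+FP)):
  greeting: TP=3, FP=0+0+1+0=1 → 3/4 = 0.7500
  order: TP=8, FP=1+0+1+1=3 → 8/11 = 0.7273
  refund: TP=6, FP=1+0+2+3=6 → 6/12 = 0.5000
  complaint: TP=5, FP=0+1+1+0=2 → 5/7 = 0.7143
  other: TP=3, FP=1+0+0+1=2 → 3/5 = 0.6000
Highest is class 'greeting' with precision = 0.750.

0.750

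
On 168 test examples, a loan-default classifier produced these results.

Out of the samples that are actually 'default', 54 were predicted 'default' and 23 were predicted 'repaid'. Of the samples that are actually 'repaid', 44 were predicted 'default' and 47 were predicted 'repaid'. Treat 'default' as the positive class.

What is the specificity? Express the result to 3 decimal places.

0.516

Specificity = TN/(TN+FP) = 47/(47+44) = 0.516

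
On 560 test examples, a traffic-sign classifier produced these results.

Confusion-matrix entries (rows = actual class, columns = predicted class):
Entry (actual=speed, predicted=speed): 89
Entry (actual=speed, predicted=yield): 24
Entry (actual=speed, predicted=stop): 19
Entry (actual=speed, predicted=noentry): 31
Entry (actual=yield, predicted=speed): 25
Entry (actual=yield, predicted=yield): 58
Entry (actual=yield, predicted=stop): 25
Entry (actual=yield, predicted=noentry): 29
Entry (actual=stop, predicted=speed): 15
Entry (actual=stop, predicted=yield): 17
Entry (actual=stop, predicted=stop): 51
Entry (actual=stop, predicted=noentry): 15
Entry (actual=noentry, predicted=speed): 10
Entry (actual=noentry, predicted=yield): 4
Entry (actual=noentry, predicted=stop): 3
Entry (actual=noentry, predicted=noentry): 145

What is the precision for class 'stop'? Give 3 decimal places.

precision = TP/(TP+FP).
stop: TP=51, FP=19+25+3=47 → 51/98 = 0.5204

0.520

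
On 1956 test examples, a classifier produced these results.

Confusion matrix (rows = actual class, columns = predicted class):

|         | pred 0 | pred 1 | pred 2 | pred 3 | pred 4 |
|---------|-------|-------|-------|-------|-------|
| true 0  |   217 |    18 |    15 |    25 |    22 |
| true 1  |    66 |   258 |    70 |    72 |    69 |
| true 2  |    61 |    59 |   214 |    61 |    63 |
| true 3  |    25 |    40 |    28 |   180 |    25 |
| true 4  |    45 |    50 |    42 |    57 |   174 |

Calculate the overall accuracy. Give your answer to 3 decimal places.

0.533

Accuracy = trace / total = (217+258+214+180+174=1043) / 1956 = 1043/1956 = 0.533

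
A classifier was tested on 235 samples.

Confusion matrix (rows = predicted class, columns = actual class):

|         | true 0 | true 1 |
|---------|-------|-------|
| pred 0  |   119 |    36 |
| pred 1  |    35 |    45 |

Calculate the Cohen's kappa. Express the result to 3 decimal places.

0.329

Observed agreement pₒ = trace/N = 164/235 = 0.6979
Expected agreement pₑ = Σ (rowᵢ·colᵢ)/N² = (154·155 + 81·80)/235² = 0.5496
κ = (pₒ − pₑ)/(1 − pₑ) = (0.6979 − 0.5496)/(1 − 0.5496) = 0.329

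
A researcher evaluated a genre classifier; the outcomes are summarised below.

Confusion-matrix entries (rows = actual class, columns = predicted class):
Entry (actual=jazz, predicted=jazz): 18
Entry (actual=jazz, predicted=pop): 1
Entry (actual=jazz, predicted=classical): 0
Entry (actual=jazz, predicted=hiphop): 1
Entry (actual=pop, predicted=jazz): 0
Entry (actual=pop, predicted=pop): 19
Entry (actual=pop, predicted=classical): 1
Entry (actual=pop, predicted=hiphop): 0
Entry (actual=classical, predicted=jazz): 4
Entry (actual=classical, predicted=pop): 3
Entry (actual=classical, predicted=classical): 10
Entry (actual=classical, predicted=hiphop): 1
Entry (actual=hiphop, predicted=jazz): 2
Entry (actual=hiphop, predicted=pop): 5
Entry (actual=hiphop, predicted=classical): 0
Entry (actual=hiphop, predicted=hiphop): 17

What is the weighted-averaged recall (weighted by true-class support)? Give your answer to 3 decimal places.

Per-class recall (TP/(TP+FN)):
  jazz: TP=18, FN=1+0+1=2 → 18/20 = 0.9000
  pop: TP=19, FN=0+1+0=1 → 19/20 = 0.9500
  classical: TP=10, FN=4+3+1=8 → 10/18 = 0.5556
  hiphop: TP=17, FN=2+5+0=7 → 17/24 = 0.7083
Weighted-recall = Σ (supportᵢ/N)·recallᵢ with N=82: (20/82)·0.9000 + (20/82)·0.9500 + (18/82)·0.5556 + (24/82)·0.7083 = 0.780

0.780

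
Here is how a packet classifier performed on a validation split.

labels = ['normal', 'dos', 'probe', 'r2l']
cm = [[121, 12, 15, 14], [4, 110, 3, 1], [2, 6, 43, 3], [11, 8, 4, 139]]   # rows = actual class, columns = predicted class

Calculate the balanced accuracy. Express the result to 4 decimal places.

Balanced accuracy = mean of per-class recall.
  normal: recall = 121/162 = 0.74691
  dos: recall = 110/118 = 0.93220
  probe: recall = 43/54 = 0.79630
  r2l: recall = 139/162 = 0.85802
Mean = (0.74691 + 0.93220 + 0.79630 + 0.85802) / 4 = 0.8334

0.8334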